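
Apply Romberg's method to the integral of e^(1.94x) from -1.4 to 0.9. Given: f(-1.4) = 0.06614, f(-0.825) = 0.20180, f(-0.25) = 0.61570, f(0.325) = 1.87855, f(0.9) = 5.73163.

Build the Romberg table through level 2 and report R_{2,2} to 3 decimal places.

R_{0,0} (trapezoid, 1 panel, h=2.3000): 6.66744
R_{1,0} (trapezoid, 2 panels, h=1.1500): 4.04177
R_{2,0} (trapezoid, 4 panels, h=0.5750): 3.21709
R_{1,1} = 4.04177 + (4.04177 − 6.66744)/3 = 3.16655
R_{2,1} = 3.21709 + (3.21709 − 4.04177)/3 = 2.94220
R_{2,2} = 2.94220 + (2.94220 − 3.16655)/15 = 2.92724

2.927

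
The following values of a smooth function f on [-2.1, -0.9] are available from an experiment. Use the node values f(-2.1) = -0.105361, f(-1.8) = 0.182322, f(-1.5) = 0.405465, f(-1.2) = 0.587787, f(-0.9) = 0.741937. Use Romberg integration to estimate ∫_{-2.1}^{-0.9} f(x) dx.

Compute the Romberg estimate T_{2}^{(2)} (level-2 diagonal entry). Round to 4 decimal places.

0.4529

T_{0}^{(0)} (trapezoid, 1 panel, h=1.2000): 0.381946
T_{1}^{(0)} (trapezoid, 2 panels, h=0.6000): 0.434252
T_{2}^{(0)} (trapezoid, 4 panels, h=0.3000): 0.448159
T_{1}^{(1)} = 0.434252 + (0.434252 − 0.381946)/3 = 0.451687
T_{2}^{(1)} = 0.448159 + (0.448159 − 0.434252)/3 = 0.452795
T_{2}^{(2)} = 0.452795 + (0.452795 − 0.451687)/15 = 0.452869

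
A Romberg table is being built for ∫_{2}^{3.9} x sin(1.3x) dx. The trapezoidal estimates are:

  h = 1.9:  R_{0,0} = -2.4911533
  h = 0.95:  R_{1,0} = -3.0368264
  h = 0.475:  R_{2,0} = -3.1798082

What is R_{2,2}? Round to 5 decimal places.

-3.22805

R_{1,1} = (4·(-3.0368264) − (-2.4911533)) / 3 = -3.2187174
R_{2,1} = (4·(-3.1798082) − (-3.0368264)) / 3 = -3.2274688
R_{2,2} = -3.2274688 + (-3.2274688 − (-3.2187174))/15 = -3.2280522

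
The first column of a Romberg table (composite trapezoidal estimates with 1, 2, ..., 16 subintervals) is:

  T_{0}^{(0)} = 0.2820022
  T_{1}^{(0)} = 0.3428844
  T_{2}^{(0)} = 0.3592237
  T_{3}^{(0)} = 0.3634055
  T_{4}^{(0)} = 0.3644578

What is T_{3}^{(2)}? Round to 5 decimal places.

0.36481

Richardson extrapolation on the trapezoidal column (denominator 4−1=3):
T_{2}^{(1)} = (4·0.3592237 − 0.3428844) / 3 = 0.3646701
T_{3}^{(1)} = (4·0.3634055 − 0.3592237) / 3 = 0.3647994
T_{3}^{(2)} = (16·0.3647994 − 0.3646701) / 15 = 0.3648080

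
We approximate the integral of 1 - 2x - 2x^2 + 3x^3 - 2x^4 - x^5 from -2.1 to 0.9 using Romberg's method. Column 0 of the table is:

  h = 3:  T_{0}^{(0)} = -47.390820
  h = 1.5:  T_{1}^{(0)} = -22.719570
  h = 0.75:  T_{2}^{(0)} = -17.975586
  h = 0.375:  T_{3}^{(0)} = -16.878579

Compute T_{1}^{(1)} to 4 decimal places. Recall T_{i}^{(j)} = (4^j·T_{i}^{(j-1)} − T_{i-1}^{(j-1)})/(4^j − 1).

-14.4958

T_{1}^{(1)} = -22.719570 + (-22.719570 − (-47.390820))/3 = -14.495820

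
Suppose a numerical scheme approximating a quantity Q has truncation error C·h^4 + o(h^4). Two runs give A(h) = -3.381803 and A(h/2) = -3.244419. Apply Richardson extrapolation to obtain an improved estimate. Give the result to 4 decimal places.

Extrapolated value = (16·A(h/2) − A(h)) / (16 − 1)
= (16·(-3.244419) − (-3.381803)) / 15
= -48.528901 / 15 = -3.235260

-3.2353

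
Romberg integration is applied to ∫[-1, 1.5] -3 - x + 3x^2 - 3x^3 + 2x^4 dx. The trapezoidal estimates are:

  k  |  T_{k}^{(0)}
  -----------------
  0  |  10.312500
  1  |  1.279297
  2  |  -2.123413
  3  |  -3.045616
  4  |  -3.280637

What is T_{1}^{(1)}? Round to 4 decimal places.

-1.7318

T_{1}^{(1)} = (4·1.279297 − 10.312500) / 3 = -1.731771
(Column j=1 coincides with Simpson's rule on the same nodes.)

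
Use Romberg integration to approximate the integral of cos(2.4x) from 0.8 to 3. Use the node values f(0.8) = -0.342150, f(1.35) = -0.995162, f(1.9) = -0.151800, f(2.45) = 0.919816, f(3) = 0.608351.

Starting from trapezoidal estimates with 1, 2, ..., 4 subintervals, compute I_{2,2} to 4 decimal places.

I_{0,0} (trapezoid, 1 panel, h=2.2000): 0.292821
I_{1,0} (trapezoid, 2 panels, h=1.1000): -0.020569
I_{2,0} (trapezoid, 4 panels, h=0.5500): -0.051725
I_{1,1} = -0.020569 + (-0.020569 − 0.292821)/3 = -0.125032
I_{2,1} = -0.051725 + (-0.051725 − (-0.020569))/3 = -0.062110
I_{2,2} = -0.062110 + (-0.062110 − (-0.125032))/15 = -0.057915

-0.0579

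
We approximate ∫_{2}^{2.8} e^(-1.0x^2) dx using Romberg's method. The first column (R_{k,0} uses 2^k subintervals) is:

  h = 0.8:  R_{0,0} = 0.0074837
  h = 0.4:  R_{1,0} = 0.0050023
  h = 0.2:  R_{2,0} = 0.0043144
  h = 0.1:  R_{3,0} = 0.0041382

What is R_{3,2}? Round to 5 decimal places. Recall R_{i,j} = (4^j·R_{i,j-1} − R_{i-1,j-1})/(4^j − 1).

Richardson extrapolation on the trapezoidal column (denominator 4−1=3):
R_{2,1} = (4·0.0043144 − 0.0050023) / 3 = 0.0040851
R_{3,1} = 0.0041382 + (0.0041382 − 0.0043144)/3 = 0.0040795
R_{3,2} = 0.0040795 + (0.0040795 − 0.0040851)/15 = 0.0040791
(Column j=1 coincides with Simpson's rule on the same nodes.)

0.00408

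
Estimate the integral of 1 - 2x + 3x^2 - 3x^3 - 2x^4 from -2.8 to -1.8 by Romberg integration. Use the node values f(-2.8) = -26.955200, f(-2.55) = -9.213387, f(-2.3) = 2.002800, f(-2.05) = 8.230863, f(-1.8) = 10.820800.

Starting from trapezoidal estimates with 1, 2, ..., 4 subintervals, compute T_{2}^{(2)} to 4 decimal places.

-1.3372

T_{0}^{(0)} (trapezoid, 1 panel, h=1.0000): -8.067200
T_{1}^{(0)} (trapezoid, 2 panels, h=0.5000): -3.032200
T_{2}^{(0)} (trapezoid, 4 panels, h=0.2500): -1.761731
T_{1}^{(1)} = -3.032200 + (-3.032200 − (-8.067200))/3 = -1.353867
T_{2}^{(1)} = -1.761731 + (-1.761731 − (-3.032200))/3 = -1.338241
T_{2}^{(2)} = -1.338241 + (-1.338241 − (-1.353867))/15 = -1.337199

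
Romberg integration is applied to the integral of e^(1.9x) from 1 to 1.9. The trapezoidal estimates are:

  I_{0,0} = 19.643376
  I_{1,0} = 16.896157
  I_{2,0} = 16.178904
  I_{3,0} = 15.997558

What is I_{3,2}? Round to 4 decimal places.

Richardson extrapolation on the trapezoidal column (denominator 4−1=3):
I_{2,1} = 16.178904 + (16.178904 − 16.896157)/3 = 15.939820
I_{3,1} = (4·15.997558 − 16.178904) / 3 = 15.937109
I_{3,2} = (16·15.937109 − 15.939820) / 15 = 15.936928

15.9369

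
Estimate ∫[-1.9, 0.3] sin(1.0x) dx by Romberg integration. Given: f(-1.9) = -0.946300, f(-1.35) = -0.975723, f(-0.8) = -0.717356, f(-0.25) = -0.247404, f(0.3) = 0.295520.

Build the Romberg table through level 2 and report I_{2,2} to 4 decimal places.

-1.2785

I_{0,0} (trapezoid, 1 panel, h=2.2000): -0.715858
I_{1,0} (trapezoid, 2 panels, h=1.1000): -1.147021
I_{2,0} (trapezoid, 4 panels, h=0.5500): -1.246230
I_{1,1} = -1.147021 + (-1.147021 − (-0.715858))/3 = -1.290742
I_{2,1} = -1.246230 + (-1.246230 − (-1.147021))/3 = -1.279300
I_{2,2} = -1.279300 + (-1.279300 − (-1.290742))/15 = -1.278537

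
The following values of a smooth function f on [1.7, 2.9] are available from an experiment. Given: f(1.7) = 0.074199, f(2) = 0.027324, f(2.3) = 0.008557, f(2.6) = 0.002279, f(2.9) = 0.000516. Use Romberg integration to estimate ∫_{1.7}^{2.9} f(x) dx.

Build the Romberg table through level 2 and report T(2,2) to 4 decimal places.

T(0,0) (trapezoid, 1 panel, h=1.2000): 0.044829
T(1,0) (trapezoid, 2 panels, h=0.6000): 0.027549
T(2,0) (trapezoid, 4 panels, h=0.3000): 0.022655
T(1,1) = 0.027549 + (0.027549 − 0.044829)/3 = 0.021789
T(2,1) = 0.022655 + (0.022655 − 0.027549)/3 = 0.021024
T(2,2) = 0.021024 + (0.021024 − 0.021789)/15 = 0.020973

0.0210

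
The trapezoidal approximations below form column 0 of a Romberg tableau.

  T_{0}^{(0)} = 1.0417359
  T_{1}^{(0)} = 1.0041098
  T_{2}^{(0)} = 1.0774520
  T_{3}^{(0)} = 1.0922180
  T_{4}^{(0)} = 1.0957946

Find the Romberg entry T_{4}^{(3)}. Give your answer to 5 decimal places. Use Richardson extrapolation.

Richardson extrapolation on the trapezoidal column (denominator 4−1=3):
T_{2}^{(1)} = 1.0774520 + (1.0774520 − 1.0041098)/3 = 1.1018994
T_{3}^{(1)} = 1.0922180 + (1.0922180 − 1.0774520)/3 = 1.0971400
T_{4}^{(1)} = 1.0957946 + (1.0957946 − 1.0922180)/3 = 1.0969868
T_{3}^{(2)} = (16·1.0971400 − 1.1018994) / 15 = 1.0968227
T_{4}^{(2)} = 1.0969868 + (1.0969868 − 1.0971400)/15 = 1.0969766
T_{4}^{(3)} = (64·1.0969766 − 1.0968227) / 63 = 1.0969790
(Column j=1 coincides with Simpson's rule on the same nodes.)

1.09698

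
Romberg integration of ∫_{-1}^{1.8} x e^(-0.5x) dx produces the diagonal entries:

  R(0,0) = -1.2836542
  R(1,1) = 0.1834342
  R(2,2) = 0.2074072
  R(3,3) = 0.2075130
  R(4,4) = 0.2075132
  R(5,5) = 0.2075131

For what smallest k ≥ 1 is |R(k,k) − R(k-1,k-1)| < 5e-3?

|R(1,1) − R(0,0)| = 1.4670884 ≥ 5e-3
|R(2,2) − R(1,1)| = 0.0239730 ≥ 5e-3
|R(3,3) − R(2,2)| = 0.0001058 < 5e-3

k = 3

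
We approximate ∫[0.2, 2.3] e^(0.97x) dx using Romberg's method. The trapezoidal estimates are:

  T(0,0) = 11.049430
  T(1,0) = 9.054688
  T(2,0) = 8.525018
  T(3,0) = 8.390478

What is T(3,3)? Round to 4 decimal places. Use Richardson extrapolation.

T(1,1) = 9.054688 + (9.054688 − 11.049430)/3 = 8.389774
T(2,1) = (4·8.525018 − 9.054688) / 3 = 8.348461
T(3,1) = (4·8.390478 − 8.525018) / 3 = 8.345631
T(2,2) = 8.348461 + (8.348461 − 8.389774)/15 = 8.345707
T(3,2) = (16·8.345631 − 8.348461) / 15 = 8.345442
T(3,3) = (64·8.345442 − 8.345707) / 63 = 8.345438

8.3454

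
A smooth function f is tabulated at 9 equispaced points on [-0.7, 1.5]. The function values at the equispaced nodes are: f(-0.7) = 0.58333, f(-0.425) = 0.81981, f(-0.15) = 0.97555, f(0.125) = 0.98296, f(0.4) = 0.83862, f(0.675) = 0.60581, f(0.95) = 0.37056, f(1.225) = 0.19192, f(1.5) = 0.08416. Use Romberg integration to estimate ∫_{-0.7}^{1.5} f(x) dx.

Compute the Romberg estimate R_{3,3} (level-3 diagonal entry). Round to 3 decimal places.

1.415

R_{0,0} (trapezoid, 1 panel, h=2.2000): 0.73424
R_{1,0} (trapezoid, 2 panels, h=1.1000): 1.28960
R_{2,0} (trapezoid, 4 panels, h=0.5500): 1.38516
R_{3,0} (trapezoid, 8 panels, h=0.2750): 1.40772
R_{1,1} = 1.28960 + (1.28960 − 0.73424)/3 = 1.47472
R_{2,1} = 1.38516 + (1.38516 − 1.28960)/3 = 1.41701
R_{3,1} = 1.40772 + (1.40772 − 1.38516)/3 = 1.41524
R_{2,2} = 1.41701 + (1.41701 − 1.47472)/15 = 1.41316
R_{3,2} = 1.41524 + (1.41524 − 1.41701)/15 = 1.41512
R_{3,3} = 1.41512 + (1.41512 − 1.41316)/63 = 1.41515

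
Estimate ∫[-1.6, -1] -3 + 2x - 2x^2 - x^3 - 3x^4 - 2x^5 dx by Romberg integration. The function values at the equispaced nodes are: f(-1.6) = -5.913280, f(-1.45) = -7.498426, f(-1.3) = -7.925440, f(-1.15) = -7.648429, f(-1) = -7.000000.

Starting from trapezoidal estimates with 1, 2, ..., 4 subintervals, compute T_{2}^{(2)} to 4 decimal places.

T_{0}^{(0)} (trapezoid, 1 panel, h=0.6000): -3.873984
T_{1}^{(0)} (trapezoid, 2 panels, h=0.3000): -4.314624
T_{2}^{(0)} (trapezoid, 4 panels, h=0.1500): -4.429340
T_{1}^{(1)} = -4.314624 + (-4.314624 − (-3.873984))/3 = -4.461504
T_{2}^{(1)} = -4.429340 + (-4.429340 − (-4.314624))/3 = -4.467579
T_{2}^{(2)} = -4.467579 + (-4.467579 − (-4.461504))/15 = -4.467984

-4.4680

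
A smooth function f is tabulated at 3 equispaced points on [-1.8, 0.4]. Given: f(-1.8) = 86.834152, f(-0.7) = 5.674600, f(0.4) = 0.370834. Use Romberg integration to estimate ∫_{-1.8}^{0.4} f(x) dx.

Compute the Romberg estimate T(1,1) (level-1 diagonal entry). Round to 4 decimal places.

T(0,0) (trapezoid, 1 panel, h=2.2000): 95.925485
T(1,0) (trapezoid, 2 panels, h=1.1000): 54.204802
T(1,1) = 54.204802 + (54.204802 − 95.925485)/3 = 40.297908

40.2979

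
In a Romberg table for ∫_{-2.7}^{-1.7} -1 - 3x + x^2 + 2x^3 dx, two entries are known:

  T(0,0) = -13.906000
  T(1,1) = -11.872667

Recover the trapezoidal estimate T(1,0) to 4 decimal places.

-12.3810

From T(1,1) = (4·T(1,0) − T(0,0))/3, solve for T(1,0):
4·T(1,0) = 3·(-11.872667) + (-13.906000) = -49.524001
T(1,0) = -12.381000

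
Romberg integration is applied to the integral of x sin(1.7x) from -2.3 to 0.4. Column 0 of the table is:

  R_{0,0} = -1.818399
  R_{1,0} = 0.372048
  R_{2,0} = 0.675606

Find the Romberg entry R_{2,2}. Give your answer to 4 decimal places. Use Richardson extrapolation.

R_{1,1} = (4·0.372048 − (-1.818399)) / 3 = 1.102197
R_{2,1} = 0.675606 + (0.675606 − 0.372048)/3 = 0.776792
R_{2,2} = (16·0.776792 − 1.102197) / 15 = 0.755098
(Column j=1 coincides with Simpson's rule on the same nodes.)

0.7551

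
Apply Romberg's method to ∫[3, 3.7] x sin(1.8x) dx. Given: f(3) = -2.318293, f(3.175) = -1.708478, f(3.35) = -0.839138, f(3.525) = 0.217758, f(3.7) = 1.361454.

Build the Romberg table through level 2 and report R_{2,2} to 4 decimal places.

-0.5014

R_{0,0} (trapezoid, 1 panel, h=0.7000): -0.334894
R_{1,0} (trapezoid, 2 panels, h=0.3500): -0.461145
R_{2,0} (trapezoid, 4 panels, h=0.1750): -0.491449
R_{1,1} = -0.461145 + (-0.461145 − (-0.334894))/3 = -0.503229
R_{2,1} = -0.491449 + (-0.491449 − (-0.461145))/3 = -0.501550
R_{2,2} = -0.501550 + (-0.501550 − (-0.503229))/15 = -0.501438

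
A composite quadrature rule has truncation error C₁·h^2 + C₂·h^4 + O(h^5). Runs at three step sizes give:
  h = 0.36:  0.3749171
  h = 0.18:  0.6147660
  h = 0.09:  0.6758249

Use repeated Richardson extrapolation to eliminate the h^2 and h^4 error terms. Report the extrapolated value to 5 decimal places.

First eliminate the h^2 term (factor 2^2 = 4):
  B₁ = (4·0.6147660 − 0.3749171)/3 = 0.6947156
  B₂ = (4·0.6758249 − 0.6147660)/3 = 0.6961779
Then eliminate the h^4 term (factor 2^4 = 16):
  (16·0.6961779 − 0.6947156)/15 = 0.6962754

0.69628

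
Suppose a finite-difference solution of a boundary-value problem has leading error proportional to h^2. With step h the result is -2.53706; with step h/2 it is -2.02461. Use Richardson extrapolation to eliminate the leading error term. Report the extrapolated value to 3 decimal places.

Extrapolated value = (4·A(h/2) − A(h)) / (4 − 1)
= (4·(-2.02461) − (-2.53706)) / 3
= -5.56138 / 3 = -1.85379

-1.854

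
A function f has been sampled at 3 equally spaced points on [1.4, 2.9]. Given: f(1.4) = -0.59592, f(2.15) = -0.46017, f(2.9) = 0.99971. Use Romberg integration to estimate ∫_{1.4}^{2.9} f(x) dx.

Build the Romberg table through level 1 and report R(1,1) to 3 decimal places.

R(0,0) (trapezoid, 1 panel, h=1.5000): 0.30284
R(1,0) (trapezoid, 2 panels, h=0.7500): -0.19371
R(1,1) = -0.19371 + (-0.19371 − 0.30284)/3 = -0.35923

-0.359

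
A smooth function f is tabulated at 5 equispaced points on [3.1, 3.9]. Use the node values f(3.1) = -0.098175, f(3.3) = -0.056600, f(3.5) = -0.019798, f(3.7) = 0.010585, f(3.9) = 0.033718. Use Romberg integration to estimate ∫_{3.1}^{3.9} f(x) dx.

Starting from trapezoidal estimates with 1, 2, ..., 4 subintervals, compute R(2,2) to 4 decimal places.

-0.0192

R(0,0) (trapezoid, 1 panel, h=0.8000): -0.025783
R(1,0) (trapezoid, 2 panels, h=0.4000): -0.020811
R(2,0) (trapezoid, 4 panels, h=0.2000): -0.019608
R(1,1) = -0.020811 + (-0.020811 − (-0.025783))/3 = -0.019154
R(2,1) = -0.019608 + (-0.019608 − (-0.020811))/3 = -0.019207
R(2,2) = -0.019207 + (-0.019207 − (-0.019154))/15 = -0.019211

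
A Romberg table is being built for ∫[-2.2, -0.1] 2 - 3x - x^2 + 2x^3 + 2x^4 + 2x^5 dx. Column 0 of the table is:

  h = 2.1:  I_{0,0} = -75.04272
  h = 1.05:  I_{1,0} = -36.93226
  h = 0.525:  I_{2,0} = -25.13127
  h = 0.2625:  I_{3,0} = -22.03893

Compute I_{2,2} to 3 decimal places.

-20.996

I_{1,1} = -36.93226 + (-36.93226 − (-75.04272))/3 = -24.22877
I_{2,1} = (4·(-25.13127) − (-36.93226)) / 3 = -21.19761
I_{2,2} = -21.19761 + (-21.19761 − (-24.22877))/15 = -20.99553
(Column j=1 coincides with Simpson's rule on the same nodes.)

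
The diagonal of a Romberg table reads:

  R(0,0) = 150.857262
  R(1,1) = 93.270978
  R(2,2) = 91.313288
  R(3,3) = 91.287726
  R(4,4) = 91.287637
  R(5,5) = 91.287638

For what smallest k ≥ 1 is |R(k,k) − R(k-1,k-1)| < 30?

|R(1,1) − R(0,0)| = 57.586284 ≥ 30
|R(2,2) − R(1,1)| = 1.957690 < 30

k = 2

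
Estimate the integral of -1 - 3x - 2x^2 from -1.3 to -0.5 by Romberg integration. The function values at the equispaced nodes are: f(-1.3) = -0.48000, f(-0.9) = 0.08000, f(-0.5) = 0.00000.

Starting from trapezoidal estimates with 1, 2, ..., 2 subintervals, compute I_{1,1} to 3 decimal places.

I_{0,0} (trapezoid, 1 panel, h=0.8000): -0.19200
I_{1,0} (trapezoid, 2 panels, h=0.4000): -0.06400
I_{1,1} = -0.06400 + (-0.06400 − (-0.19200))/3 = -0.02133

-0.021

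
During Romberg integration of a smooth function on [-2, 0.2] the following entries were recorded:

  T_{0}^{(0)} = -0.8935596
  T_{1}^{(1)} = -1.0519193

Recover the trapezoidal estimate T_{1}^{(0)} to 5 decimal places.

From T_{1}^{(1)} = (4·T_{1}^{(0)} − T_{0}^{(0)})/3, solve for T_{1}^{(0)}:
4·T_{1}^{(0)} = 3·(-1.0519193) + (-0.8935596) = -4.0493175
T_{1}^{(0)} = -1.0123294

-1.01233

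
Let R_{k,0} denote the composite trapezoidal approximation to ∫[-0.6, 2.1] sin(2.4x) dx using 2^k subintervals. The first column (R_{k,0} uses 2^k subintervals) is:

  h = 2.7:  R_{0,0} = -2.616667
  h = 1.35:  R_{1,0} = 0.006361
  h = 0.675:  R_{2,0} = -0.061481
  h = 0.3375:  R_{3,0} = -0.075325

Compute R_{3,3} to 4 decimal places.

-0.0786

Richardson extrapolation on the trapezoidal column (denominator 4−1=3):
R_{1,1} = (4·0.006361 − (-2.616667)) / 3 = 0.880704
R_{2,1} = (4·(-0.061481) − 0.006361) / 3 = -0.084095
R_{3,1} = -0.075325 + (-0.075325 − (-0.061481))/3 = -0.079940
R_{2,2} = (16·(-0.084095) − 0.880704) / 15 = -0.148415
R_{3,2} = (16·(-0.079940) − (-0.084095)) / 15 = -0.079663
R_{3,3} = -0.079663 + (-0.079663 − (-0.148415))/63 = -0.078572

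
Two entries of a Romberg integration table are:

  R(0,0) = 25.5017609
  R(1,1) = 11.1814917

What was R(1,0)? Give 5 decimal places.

14.76156

From R(1,1) = (4·R(1,0) − R(0,0))/3, solve for R(1,0):
4·R(1,0) = 3·11.1814917 + 25.5017609 = 59.0462360
R(1,0) = 14.7615590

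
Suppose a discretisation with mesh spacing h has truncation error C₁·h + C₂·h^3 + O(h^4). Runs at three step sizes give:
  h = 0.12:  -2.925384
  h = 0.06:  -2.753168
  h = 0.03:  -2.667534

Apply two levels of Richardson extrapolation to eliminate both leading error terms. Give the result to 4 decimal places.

-2.5820

First eliminate the h term (factor 2^1 = 2):
  B₁ = (2·(-2.753168) − (-2.925384))/1 = -2.580952
  B₂ = (2·(-2.667534) − (-2.753168))/1 = -2.581900
Then eliminate the h^3 term (factor 2^3 = 8):
  (8·(-2.581900) − (-2.580952))/7 = -2.582035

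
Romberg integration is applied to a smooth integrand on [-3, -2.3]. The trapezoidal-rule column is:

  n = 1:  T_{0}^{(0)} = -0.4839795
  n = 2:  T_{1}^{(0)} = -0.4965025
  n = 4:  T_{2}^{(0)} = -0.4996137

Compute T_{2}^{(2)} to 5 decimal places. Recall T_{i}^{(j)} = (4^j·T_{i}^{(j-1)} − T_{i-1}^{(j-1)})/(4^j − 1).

Richardson extrapolation on the trapezoidal column (denominator 4−1=3):
T_{1}^{(1)} = -0.4965025 + (-0.4965025 − (-0.4839795))/3 = -0.5006768
T_{2}^{(1)} = -0.4996137 + (-0.4996137 − (-0.4965025))/3 = -0.5006508
T_{2}^{(2)} = (16·(-0.5006508) − (-0.5006768)) / 15 = -0.5006491

-0.50065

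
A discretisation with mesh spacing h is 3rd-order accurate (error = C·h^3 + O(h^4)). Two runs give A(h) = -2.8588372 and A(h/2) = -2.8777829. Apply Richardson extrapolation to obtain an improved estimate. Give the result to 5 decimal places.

-2.88049

The leading error scales as h^3; refining by a factor of 2 reduces it by 2^3 = 8.
Extrapolated value = (8·A(h/2) − A(h)) / (8 − 1)
= (8·(-2.8777829) − (-2.8588372)) / 7
= -20.1634260 / 7 = -2.8804894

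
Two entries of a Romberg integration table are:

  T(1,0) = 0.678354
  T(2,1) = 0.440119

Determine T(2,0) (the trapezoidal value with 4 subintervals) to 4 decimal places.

0.4997

From T(2,1) = (4·T(2,0) − T(1,0))/3, solve for T(2,0):
4·T(2,0) = 3·0.440119 + 0.678354 = 1.998711
T(2,0) = 0.499678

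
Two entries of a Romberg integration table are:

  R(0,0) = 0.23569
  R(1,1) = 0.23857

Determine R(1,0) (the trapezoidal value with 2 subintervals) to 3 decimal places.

0.238

From R(1,1) = (4·R(1,0) − R(0,0))/3, solve for R(1,0):
4·R(1,0) = 3·0.23857 + 0.23569 = 0.95140
R(1,0) = 0.23785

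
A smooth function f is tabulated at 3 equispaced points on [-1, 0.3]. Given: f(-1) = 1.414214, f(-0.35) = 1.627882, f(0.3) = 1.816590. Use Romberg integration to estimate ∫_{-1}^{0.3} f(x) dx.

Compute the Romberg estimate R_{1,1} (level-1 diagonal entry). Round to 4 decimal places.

2.1108

R_{0,0} (trapezoid, 1 panel, h=1.3000): 2.100023
R_{1,0} (trapezoid, 2 panels, h=0.6500): 2.108135
R_{1,1} = 2.108135 + (2.108135 − 2.100023)/3 = 2.110839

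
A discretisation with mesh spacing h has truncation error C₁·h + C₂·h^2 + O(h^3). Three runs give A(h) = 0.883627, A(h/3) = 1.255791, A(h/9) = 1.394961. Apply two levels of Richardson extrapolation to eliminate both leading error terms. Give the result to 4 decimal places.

First eliminate the h term (factor 3^1 = 3):
  B₁ = (3·1.255791 − 0.883627)/2 = 1.441873
  B₂ = (3·1.394961 − 1.255791)/2 = 1.464546
Then eliminate the h^2 term (factor 3^2 = 9):
  (9·1.464546 − 1.441873)/8 = 1.467380

1.4674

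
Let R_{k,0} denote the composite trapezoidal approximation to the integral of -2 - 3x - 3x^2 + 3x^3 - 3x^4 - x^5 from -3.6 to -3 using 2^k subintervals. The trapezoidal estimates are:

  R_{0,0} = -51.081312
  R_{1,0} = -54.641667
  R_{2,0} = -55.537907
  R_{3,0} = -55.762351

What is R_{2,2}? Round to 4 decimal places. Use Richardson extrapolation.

R_{1,1} = (4·(-54.641667) − (-51.081312)) / 3 = -55.828452
R_{2,1} = (4·(-55.537907) − (-54.641667)) / 3 = -55.836654
R_{2,2} = (16·(-55.836654) − (-55.828452)) / 15 = -55.837201

-55.8372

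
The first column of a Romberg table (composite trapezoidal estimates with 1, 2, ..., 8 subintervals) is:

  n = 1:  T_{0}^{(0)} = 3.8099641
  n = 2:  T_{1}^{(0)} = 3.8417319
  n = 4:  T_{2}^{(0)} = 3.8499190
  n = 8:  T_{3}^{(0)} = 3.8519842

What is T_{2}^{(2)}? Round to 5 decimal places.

3.85267

Richardson extrapolation on the trapezoidal column (denominator 4−1=3):
T_{1}^{(1)} = (4·3.8417319 − 3.8099641) / 3 = 3.8523212
T_{2}^{(1)} = 3.8499190 + (3.8499190 − 3.8417319)/3 = 3.8526480
T_{2}^{(2)} = (16·3.8526480 − 3.8523212) / 15 = 3.8526698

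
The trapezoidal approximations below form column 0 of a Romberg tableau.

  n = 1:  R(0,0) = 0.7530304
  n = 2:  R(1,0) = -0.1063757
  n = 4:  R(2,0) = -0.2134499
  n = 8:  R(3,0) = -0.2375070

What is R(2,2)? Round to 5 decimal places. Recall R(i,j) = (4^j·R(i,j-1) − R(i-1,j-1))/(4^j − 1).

-0.23956

R(1,1) = -0.1063757 + (-0.1063757 − 0.7530304)/3 = -0.3928444
R(2,1) = (4·(-0.2134499) − (-0.1063757)) / 3 = -0.2491413
R(2,2) = (16·(-0.2491413) − (-0.3928444)) / 15 = -0.2395611
(Column j=1 coincides with Simpson's rule on the same nodes.)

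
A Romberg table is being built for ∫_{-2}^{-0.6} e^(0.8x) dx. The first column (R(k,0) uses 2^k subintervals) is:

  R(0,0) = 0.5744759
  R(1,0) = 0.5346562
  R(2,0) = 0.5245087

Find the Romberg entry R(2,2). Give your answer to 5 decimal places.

Richardson extrapolation on the trapezoidal column (denominator 4−1=3):
R(1,1) = (4·0.5346562 − 0.5744759) / 3 = 0.5213830
R(2,1) = 0.5245087 + (0.5245087 − 0.5346562)/3 = 0.5211262
R(2,2) = (16·0.5211262 − 0.5213830) / 15 = 0.5211091

0.52111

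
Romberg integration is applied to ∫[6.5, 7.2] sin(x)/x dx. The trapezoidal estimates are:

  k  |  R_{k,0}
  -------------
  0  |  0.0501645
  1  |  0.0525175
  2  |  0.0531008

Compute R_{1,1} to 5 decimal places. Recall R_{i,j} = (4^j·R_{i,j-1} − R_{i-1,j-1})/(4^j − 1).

Richardson extrapolation on the trapezoidal column (denominator 4−1=3):
R_{1,1} = 0.0525175 + (0.0525175 − 0.0501645)/3 = 0.0533018

0.05330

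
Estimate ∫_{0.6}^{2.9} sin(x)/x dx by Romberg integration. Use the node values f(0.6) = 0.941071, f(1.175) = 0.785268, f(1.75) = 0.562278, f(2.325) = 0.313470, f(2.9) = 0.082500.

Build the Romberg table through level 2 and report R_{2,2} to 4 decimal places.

1.2541

R_{0,0} (trapezoid, 1 panel, h=2.3000): 1.177107
R_{1,0} (trapezoid, 2 panels, h=1.1500): 1.235173
R_{2,0} (trapezoid, 4 panels, h=0.5750): 1.249361
R_{1,1} = 1.235173 + (1.235173 − 1.177107)/3 = 1.254528
R_{2,1} = 1.249361 + (1.249361 − 1.235173)/3 = 1.254090
R_{2,2} = 1.254090 + (1.254090 − 1.254528)/15 = 1.254061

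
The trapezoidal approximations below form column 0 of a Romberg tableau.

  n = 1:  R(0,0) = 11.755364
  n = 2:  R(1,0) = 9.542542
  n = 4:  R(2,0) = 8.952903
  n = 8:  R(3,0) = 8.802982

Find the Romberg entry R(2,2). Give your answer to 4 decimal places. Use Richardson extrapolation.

8.7531

Richardson extrapolation on the trapezoidal column (denominator 4−1=3):
R(1,1) = (4·9.542542 − 11.755364) / 3 = 8.804935
R(2,1) = (4·8.952903 − 9.542542) / 3 = 8.756357
R(2,2) = 8.756357 + (8.756357 − 8.804935)/15 = 8.753118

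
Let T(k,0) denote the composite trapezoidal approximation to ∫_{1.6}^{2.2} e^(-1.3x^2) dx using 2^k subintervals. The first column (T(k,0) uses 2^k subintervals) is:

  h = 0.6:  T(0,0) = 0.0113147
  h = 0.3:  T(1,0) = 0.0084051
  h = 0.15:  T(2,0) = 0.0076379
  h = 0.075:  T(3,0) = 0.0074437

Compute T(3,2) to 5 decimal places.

0.00738

T(2,1) = 0.0076379 + (0.0076379 − 0.0084051)/3 = 0.0073822
T(3,1) = (4·0.0074437 − 0.0076379) / 3 = 0.0073790
T(3,2) = (16·0.0073790 − 0.0073822) / 15 = 0.0073788
(Column j=1 coincides with Simpson's rule on the same nodes.)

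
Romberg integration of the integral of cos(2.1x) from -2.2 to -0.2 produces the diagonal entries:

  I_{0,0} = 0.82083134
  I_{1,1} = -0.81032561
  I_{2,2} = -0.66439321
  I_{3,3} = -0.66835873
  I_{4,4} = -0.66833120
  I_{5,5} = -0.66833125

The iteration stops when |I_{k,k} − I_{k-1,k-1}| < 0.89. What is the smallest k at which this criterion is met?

k = 2

|I_{1,1} − I_{0,0}| = 1.63115695 ≥ 0.89
|I_{2,2} − I_{1,1}| = 0.14593240 < 0.89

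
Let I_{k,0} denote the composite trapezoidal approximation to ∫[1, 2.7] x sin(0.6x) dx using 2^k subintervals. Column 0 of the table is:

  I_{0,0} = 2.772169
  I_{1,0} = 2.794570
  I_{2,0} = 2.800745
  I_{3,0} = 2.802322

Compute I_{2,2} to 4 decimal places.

2.8029

Richardson extrapolation on the trapezoidal column (denominator 4−1=3):
I_{1,1} = (4·2.794570 − 2.772169) / 3 = 2.802037
I_{2,1} = (4·2.800745 − 2.794570) / 3 = 2.802803
I_{2,2} = 2.802803 + (2.802803 − 2.802037)/15 = 2.802854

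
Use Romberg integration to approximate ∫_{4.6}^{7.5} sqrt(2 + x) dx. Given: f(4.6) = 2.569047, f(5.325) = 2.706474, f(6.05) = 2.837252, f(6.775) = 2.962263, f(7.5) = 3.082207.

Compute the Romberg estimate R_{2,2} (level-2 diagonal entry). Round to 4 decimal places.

8.2168

R_{0,0} (trapezoid, 1 panel, h=2.9000): 8.194318
R_{1,0} (trapezoid, 2 panels, h=1.4500): 8.211175
R_{2,0} (trapezoid, 4 panels, h=0.7250): 8.215422
R_{1,1} = 8.211175 + (8.211175 − 8.194318)/3 = 8.216794
R_{2,1} = 8.215422 + (8.215422 − 8.211175)/3 = 8.216838
R_{2,2} = 8.216838 + (8.216838 − 8.216794)/15 = 8.216841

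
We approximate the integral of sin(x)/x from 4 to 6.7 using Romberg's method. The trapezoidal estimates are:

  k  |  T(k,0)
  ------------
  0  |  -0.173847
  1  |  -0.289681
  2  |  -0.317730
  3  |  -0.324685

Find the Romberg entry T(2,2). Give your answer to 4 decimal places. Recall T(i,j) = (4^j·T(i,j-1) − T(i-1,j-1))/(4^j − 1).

Richardson extrapolation on the trapezoidal column (denominator 4−1=3):
T(1,1) = (4·(-0.289681) − (-0.173847)) / 3 = -0.328292
T(2,1) = (4·(-0.317730) − (-0.289681)) / 3 = -0.327080
T(2,2) = (16·(-0.327080) − (-0.328292)) / 15 = -0.326999

-0.3270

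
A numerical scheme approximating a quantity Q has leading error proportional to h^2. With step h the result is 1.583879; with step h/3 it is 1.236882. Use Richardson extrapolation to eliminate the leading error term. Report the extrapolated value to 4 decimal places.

1.1935

Extrapolated value = (9·A(h/3) − A(h)) / (9 − 1)
= (9·1.236882 − 1.583879) / 8
= 9.548059 / 8 = 1.193507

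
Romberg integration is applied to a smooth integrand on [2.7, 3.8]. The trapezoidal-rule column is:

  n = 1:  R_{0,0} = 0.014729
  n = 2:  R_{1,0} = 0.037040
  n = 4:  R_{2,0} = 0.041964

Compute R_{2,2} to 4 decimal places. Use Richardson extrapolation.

0.0435

Richardson extrapolation on the trapezoidal column (denominator 4−1=3):
R_{1,1} = (4·0.037040 − 0.014729) / 3 = 0.044477
R_{2,1} = 0.041964 + (0.041964 − 0.037040)/3 = 0.043605
R_{2,2} = (16·0.043605 − 0.044477) / 15 = 0.043547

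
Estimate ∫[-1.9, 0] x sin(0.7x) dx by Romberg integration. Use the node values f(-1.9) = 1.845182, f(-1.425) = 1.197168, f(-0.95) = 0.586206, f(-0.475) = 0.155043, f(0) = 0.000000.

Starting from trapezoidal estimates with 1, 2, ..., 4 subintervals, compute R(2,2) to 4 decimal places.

1.3347

R(0,0) (trapezoid, 1 panel, h=1.9000): 1.752923
R(1,0) (trapezoid, 2 panels, h=0.9500): 1.433357
R(2,0) (trapezoid, 4 panels, h=0.4750): 1.358979
R(1,1) = 1.433357 + (1.433357 − 1.752923)/3 = 1.326835
R(2,1) = 1.358979 + (1.358979 − 1.433357)/3 = 1.334186
R(2,2) = 1.334186 + (1.334186 − 1.326835)/15 = 1.334676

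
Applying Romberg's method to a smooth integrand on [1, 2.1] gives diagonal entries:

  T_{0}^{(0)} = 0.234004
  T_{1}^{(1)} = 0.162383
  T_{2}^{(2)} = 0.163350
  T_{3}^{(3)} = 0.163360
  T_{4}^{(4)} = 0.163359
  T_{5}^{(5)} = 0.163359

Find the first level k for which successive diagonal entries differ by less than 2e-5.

k = 3

|T_{1}^{(1)} − T_{0}^{(0)}| = 0.071621 ≥ 2e-5
|T_{2}^{(2)} − T_{1}^{(1)}| = 0.000967 ≥ 2e-5
|T_{3}^{(3)} − T_{2}^{(2)}| = 0.000010 < 2e-5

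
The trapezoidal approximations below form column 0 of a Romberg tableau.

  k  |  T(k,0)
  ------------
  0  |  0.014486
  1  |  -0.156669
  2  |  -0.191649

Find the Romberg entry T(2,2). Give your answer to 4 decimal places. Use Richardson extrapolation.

T(1,1) = (4·(-0.156669) − 0.014486) / 3 = -0.213721
T(2,1) = (4·(-0.191649) − (-0.156669)) / 3 = -0.203309
T(2,2) = (16·(-0.203309) − (-0.213721)) / 15 = -0.202615
(Column j=1 coincides with Simpson's rule on the same nodes.)

-0.2026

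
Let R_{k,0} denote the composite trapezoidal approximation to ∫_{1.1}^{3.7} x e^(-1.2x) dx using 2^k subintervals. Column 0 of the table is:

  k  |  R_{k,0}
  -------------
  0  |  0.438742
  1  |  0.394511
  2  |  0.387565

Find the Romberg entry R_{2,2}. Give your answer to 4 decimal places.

R_{1,1} = 0.394511 + (0.394511 − 0.438742)/3 = 0.379767
R_{2,1} = 0.387565 + (0.387565 − 0.394511)/3 = 0.385250
R_{2,2} = 0.385250 + (0.385250 − 0.379767)/15 = 0.385616

0.3856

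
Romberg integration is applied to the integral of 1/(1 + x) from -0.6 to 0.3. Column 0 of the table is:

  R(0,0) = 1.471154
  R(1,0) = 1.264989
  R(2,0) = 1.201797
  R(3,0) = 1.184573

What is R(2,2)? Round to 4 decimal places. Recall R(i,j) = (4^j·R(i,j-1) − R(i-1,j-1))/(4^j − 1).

Richardson extrapolation on the trapezoidal column (denominator 4−1=3):
R(1,1) = (4·1.264989 − 1.471154) / 3 = 1.196267
R(2,1) = 1.201797 + (1.201797 − 1.264989)/3 = 1.180733
R(2,2) = (16·1.180733 − 1.196267) / 15 = 1.179697

1.1797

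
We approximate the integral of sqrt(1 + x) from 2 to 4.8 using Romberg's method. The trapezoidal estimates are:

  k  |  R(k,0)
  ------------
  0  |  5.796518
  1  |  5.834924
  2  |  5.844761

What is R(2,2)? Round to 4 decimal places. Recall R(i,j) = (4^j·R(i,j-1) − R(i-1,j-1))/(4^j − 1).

5.8481

R(1,1) = 5.834924 + (5.834924 − 5.796518)/3 = 5.847726
R(2,1) = (4·5.844761 − 5.834924) / 3 = 5.848040
R(2,2) = 5.848040 + (5.848040 − 5.847726)/15 = 5.848061
(Column j=1 coincides with Simpson's rule on the same nodes.)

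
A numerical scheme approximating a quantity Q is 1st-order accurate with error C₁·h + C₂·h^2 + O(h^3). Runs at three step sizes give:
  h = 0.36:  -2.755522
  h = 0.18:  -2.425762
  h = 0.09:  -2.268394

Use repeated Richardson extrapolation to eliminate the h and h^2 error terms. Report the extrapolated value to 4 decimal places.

First eliminate the h term (factor 2^1 = 2):
  B₁ = (2·(-2.425762) − (-2.755522))/1 = -2.096002
  B₂ = (2·(-2.268394) − (-2.425762))/1 = -2.111026
Then eliminate the h^2 term (factor 2^2 = 4):
  (4·(-2.111026) − (-2.096002))/3 = -2.116034

-2.1160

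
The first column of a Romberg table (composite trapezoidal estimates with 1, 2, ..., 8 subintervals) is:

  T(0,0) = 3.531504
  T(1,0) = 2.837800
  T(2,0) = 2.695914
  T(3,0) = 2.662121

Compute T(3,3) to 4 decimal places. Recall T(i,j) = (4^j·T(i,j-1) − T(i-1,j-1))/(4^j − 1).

2.6510

Richardson extrapolation on the trapezoidal column (denominator 4−1=3):
T(1,1) = 2.837800 + (2.837800 − 3.531504)/3 = 2.606565
T(2,1) = 2.695914 + (2.695914 − 2.837800)/3 = 2.648619
T(3,1) = 2.662121 + (2.662121 − 2.695914)/3 = 2.650857
T(2,2) = 2.648619 + (2.648619 − 2.606565)/15 = 2.651423
T(3,2) = 2.650857 + (2.650857 − 2.648619)/15 = 2.651006
T(3,3) = 2.651006 + (2.651006 − 2.651423)/63 = 2.650999
(Column j=1 coincides with Simpson's rule on the same nodes.)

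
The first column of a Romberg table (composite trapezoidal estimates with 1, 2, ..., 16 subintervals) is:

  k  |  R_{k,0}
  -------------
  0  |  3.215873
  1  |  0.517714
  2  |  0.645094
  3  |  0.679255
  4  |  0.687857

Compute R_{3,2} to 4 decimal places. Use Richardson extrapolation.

0.6908

R_{2,1} = 0.645094 + (0.645094 − 0.517714)/3 = 0.687554
R_{3,1} = (4·0.679255 − 0.645094) / 3 = 0.690642
R_{3,2} = 0.690642 + (0.690642 − 0.687554)/15 = 0.690848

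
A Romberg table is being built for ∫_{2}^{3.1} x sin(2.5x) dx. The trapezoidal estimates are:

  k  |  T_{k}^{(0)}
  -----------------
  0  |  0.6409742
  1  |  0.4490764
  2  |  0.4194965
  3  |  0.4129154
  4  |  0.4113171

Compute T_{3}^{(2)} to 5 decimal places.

Richardson extrapolation on the trapezoidal column (denominator 4−1=3):
T_{2}^{(1)} = (4·0.4194965 − 0.4490764) / 3 = 0.4096365
T_{3}^{(1)} = (4·0.4129154 − 0.4194965) / 3 = 0.4107217
T_{3}^{(2)} = 0.4107217 + (0.4107217 − 0.4096365)/15 = 0.4107940

0.41079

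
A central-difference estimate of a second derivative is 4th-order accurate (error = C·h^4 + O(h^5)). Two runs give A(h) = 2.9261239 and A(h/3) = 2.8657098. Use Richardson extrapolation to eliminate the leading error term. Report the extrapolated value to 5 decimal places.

2.86495

The leading error scales as h^4; refining by a factor of 3 reduces it by 3^4 = 81.
Extrapolated value = (81·A(h/3) − A(h)) / (81 − 1)
= (81·2.8657098 − 2.9261239) / 80
= 229.1963699 / 80 = 2.8649546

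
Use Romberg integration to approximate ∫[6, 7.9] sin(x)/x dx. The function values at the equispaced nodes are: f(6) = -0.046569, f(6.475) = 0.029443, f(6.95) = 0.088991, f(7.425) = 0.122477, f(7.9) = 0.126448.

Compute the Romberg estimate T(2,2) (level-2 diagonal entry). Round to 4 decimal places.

T(0,0) (trapezoid, 1 panel, h=1.9000): 0.075885
T(1,0) (trapezoid, 2 panels, h=0.9500): 0.122484
T(2,0) (trapezoid, 4 panels, h=0.4750): 0.133404
T(1,1) = 0.122484 + (0.122484 − 0.075885)/3 = 0.138017
T(2,1) = 0.133404 + (0.133404 − 0.122484)/3 = 0.137044
T(2,2) = 0.137044 + (0.137044 − 0.138017)/15 = 0.136979

0.1370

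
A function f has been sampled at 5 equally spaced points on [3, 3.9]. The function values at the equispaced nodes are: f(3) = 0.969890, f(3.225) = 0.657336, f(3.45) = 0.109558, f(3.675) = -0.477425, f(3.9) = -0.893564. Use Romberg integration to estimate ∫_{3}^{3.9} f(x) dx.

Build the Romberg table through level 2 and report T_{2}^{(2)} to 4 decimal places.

T_{0}^{(0)} (trapezoid, 1 panel, h=0.9000): 0.034347
T_{1}^{(0)} (trapezoid, 2 panels, h=0.4500): 0.066474
T_{2}^{(0)} (trapezoid, 4 panels, h=0.2250): 0.073717
T_{1}^{(1)} = 0.066474 + (0.066474 − 0.034347)/3 = 0.077183
T_{2}^{(1)} = 0.073717 + (0.073717 − 0.066474)/3 = 0.076131
T_{2}^{(2)} = 0.076131 + (0.076131 − 0.077183)/15 = 0.076061

0.0761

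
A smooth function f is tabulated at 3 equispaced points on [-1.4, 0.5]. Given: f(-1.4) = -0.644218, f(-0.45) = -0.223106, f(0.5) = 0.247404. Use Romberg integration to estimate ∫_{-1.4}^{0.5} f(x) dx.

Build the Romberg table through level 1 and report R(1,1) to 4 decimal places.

-0.4083

R(0,0) (trapezoid, 1 panel, h=1.9000): -0.376973
R(1,0) (trapezoid, 2 panels, h=0.9500): -0.400437
R(1,1) = -0.400437 + (-0.400437 − (-0.376973))/3 = -0.408258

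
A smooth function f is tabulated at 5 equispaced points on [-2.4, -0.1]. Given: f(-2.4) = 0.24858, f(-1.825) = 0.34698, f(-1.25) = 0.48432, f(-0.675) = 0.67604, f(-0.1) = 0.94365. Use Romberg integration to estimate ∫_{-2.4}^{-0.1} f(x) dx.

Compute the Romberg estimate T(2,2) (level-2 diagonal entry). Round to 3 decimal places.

T(0,0) (trapezoid, 1 panel, h=2.3000): 1.37106
T(1,0) (trapezoid, 2 panels, h=1.1500): 1.24250
T(2,0) (trapezoid, 4 panels, h=0.5750): 1.20949
T(1,1) = 1.24250 + (1.24250 − 1.37106)/3 = 1.19965
T(2,1) = 1.20949 + (1.20949 − 1.24250)/3 = 1.19849
T(2,2) = 1.19849 + (1.19849 − 1.19965)/15 = 1.19841

1.198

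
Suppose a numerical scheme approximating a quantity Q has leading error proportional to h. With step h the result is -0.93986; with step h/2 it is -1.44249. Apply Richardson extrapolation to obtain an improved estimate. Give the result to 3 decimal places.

The leading error scales as h; refining by a factor of 2 reduces it by 2^1 = 2.
Extrapolated value = (2·A(h/2) − A(h)) / (2 − 1)
= (2·(-1.44249) − (-0.93986)) / 1
= -1.94512 / 1 = -1.94512

-1.945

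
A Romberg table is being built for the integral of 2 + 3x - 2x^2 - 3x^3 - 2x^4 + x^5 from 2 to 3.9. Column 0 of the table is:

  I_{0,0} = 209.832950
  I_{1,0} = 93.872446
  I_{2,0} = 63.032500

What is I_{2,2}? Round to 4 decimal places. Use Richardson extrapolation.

Richardson extrapolation on the trapezoidal column (denominator 4−1=3):
I_{1,1} = 93.872446 + (93.872446 − 209.832950)/3 = 55.218945
I_{2,1} = (4·63.032500 − 93.872446) / 3 = 52.752518
I_{2,2} = (16·52.752518 − 55.218945) / 15 = 52.588090
(Column j=1 coincides with Simpson's rule on the same nodes.)

52.5881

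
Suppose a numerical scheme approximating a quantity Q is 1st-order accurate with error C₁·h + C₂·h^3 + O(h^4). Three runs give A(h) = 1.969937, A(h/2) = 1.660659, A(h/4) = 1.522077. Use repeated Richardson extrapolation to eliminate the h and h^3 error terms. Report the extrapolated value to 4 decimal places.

1.3881

First eliminate the h term (factor 2^1 = 2):
  B₁ = (2·1.660659 − 1.969937)/1 = 1.351381
  B₂ = (2·1.522077 − 1.660659)/1 = 1.383495
Then eliminate the h^3 term (factor 2^3 = 8):
  (8·1.383495 − 1.351381)/7 = 1.388083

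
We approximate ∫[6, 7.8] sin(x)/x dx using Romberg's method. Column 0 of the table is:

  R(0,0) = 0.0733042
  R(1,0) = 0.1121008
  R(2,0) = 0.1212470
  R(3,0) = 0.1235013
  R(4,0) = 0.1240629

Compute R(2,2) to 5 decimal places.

0.12425

Richardson extrapolation on the trapezoidal column (denominator 4−1=3):
R(1,1) = 0.1121008 + (0.1121008 − 0.0733042)/3 = 0.1250330
R(2,1) = 0.1212470 + (0.1212470 − 0.1121008)/3 = 0.1242957
R(2,2) = (16·0.1242957 − 0.1250330) / 15 = 0.1242465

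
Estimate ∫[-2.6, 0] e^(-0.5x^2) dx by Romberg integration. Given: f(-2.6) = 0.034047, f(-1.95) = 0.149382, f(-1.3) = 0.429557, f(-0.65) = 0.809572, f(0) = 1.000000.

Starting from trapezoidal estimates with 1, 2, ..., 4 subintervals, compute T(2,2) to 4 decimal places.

1.2445

T(0,0) (trapezoid, 1 panel, h=2.6000): 1.344261
T(1,0) (trapezoid, 2 panels, h=1.3000): 1.230555
T(2,0) (trapezoid, 4 panels, h=0.6500): 1.238597
T(1,1) = 1.230555 + (1.230555 − 1.344261)/3 = 1.192653
T(2,1) = 1.238597 + (1.238597 − 1.230555)/3 = 1.241278
T(2,2) = 1.241278 + (1.241278 − 1.192653)/15 = 1.244520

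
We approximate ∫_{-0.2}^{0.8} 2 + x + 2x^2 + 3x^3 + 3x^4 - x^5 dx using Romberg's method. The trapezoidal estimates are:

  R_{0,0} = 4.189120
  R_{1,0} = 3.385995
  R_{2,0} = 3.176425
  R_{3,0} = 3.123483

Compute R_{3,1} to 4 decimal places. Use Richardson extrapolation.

R_{3,1} = 3.123483 + (3.123483 − 3.176425)/3 = 3.105836
(Column j=1 coincides with Simpson's rule on the same nodes.)

3.1058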